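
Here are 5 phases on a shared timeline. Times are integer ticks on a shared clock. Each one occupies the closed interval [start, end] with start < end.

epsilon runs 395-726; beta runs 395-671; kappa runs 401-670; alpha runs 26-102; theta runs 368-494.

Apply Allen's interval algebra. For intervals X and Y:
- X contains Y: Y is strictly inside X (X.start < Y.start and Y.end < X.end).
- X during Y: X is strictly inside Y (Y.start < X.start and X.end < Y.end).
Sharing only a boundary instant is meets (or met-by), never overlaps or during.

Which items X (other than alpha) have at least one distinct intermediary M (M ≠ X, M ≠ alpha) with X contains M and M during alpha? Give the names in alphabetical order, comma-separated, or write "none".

none

Target alpha = [26, 102].
Intermediaries M with M during alpha: none.
Union: none.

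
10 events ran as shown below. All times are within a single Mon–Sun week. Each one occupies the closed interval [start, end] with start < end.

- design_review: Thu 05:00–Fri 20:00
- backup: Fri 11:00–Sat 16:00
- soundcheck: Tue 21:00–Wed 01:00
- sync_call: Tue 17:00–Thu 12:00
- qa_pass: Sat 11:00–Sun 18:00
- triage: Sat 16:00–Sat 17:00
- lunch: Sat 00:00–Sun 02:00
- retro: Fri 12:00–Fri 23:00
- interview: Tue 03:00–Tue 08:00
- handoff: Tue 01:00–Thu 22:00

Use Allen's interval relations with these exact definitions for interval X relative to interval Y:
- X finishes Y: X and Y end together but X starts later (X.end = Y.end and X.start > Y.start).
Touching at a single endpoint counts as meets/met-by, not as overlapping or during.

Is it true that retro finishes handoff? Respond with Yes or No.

retro = [Fri 12:00, Fri 23:00], handoff = [Tue 01:00, Thu 22:00].
Actual relation of retro to handoff: after.
Asked whether 'finishes' holds → No.

No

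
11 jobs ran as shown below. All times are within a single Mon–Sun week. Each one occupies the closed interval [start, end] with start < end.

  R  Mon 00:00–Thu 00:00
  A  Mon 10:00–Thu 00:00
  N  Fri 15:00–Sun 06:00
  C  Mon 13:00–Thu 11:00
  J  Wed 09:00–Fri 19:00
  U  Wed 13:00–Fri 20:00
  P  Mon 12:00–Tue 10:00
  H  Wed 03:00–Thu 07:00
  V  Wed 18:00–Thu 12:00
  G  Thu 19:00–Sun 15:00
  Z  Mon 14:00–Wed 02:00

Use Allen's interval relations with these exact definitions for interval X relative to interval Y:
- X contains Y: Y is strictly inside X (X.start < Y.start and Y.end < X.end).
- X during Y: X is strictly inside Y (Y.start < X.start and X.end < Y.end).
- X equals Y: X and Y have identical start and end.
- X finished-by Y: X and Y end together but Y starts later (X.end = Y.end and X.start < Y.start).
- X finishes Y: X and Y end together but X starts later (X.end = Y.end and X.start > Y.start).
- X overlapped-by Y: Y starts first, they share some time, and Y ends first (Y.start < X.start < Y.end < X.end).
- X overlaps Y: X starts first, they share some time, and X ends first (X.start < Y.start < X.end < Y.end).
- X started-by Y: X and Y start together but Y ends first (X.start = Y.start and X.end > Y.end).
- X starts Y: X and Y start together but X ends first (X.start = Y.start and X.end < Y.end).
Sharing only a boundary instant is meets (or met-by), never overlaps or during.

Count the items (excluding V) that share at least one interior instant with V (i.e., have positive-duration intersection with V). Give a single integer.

6

Target V = [Wed 18:00, Thu 12:00].
A [Mon 10:00, Thu 00:00] → overlaps → counts.
C [Mon 13:00, Thu 11:00] → overlaps → counts.
G [Thu 19:00, Sun 15:00] → after → no.
H [Wed 03:00, Thu 07:00] → overlaps → counts.
J [Wed 09:00, Fri 19:00] → contains → counts.
N [Fri 15:00, Sun 06:00] → after → no.
P [Mon 12:00, Tue 10:00] → before → no.
R [Mon 00:00, Thu 00:00] → overlaps → counts.
U [Wed 13:00, Fri 20:00] → contains → counts.
Z [Mon 14:00, Wed 02:00] → before → no.
Total: 6.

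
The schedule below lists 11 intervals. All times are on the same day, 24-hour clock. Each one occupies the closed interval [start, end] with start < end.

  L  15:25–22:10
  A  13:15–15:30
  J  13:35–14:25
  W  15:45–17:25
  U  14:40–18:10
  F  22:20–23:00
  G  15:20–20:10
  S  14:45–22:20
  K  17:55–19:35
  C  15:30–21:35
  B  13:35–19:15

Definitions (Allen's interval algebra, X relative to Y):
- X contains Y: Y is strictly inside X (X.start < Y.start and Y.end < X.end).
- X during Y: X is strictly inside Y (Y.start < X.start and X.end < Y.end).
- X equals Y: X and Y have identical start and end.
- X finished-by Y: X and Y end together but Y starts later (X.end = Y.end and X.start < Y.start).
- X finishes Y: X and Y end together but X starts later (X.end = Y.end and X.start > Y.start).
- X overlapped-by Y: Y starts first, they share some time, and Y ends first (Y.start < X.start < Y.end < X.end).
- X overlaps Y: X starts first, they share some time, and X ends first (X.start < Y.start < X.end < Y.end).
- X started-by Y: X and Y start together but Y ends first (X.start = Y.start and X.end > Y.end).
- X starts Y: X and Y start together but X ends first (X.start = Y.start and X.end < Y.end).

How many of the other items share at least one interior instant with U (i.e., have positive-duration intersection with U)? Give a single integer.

Target U = [14:40, 18:10].
A [13:15, 15:30] → overlaps → counts.
B [13:35, 19:15] → contains → counts.
C [15:30, 21:35] → overlapped-by → counts.
F [22:20, 23:00] → after → no.
G [15:20, 20:10] → overlapped-by → counts.
J [13:35, 14:25] → before → no.
K [17:55, 19:35] → overlapped-by → counts.
L [15:25, 22:10] → overlapped-by → counts.
S [14:45, 22:20] → overlapped-by → counts.
W [15:45, 17:25] → during → counts.
Total: 8.

8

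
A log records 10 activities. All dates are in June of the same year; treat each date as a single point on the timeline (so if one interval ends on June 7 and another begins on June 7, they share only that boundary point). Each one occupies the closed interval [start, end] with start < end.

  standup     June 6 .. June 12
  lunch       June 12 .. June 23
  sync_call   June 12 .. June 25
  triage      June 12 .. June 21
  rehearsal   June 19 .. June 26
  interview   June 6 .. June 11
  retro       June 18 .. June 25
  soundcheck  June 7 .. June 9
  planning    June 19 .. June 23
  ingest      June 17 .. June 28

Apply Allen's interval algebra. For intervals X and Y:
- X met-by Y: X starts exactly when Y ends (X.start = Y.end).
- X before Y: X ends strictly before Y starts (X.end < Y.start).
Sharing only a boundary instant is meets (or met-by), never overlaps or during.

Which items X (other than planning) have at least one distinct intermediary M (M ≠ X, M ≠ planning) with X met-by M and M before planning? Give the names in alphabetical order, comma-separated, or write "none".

Target planning = [June 19, June 23].
Intermediaries M with M before planning: interview, soundcheck, standup.
Via interview — items with X met-by interview: none.
Via soundcheck — items with X met-by soundcheck: none.
Via standup — items with X met-by standup: lunch, sync_call, triage.
Union: lunch, sync_call, triage.

lunch, sync_call, triage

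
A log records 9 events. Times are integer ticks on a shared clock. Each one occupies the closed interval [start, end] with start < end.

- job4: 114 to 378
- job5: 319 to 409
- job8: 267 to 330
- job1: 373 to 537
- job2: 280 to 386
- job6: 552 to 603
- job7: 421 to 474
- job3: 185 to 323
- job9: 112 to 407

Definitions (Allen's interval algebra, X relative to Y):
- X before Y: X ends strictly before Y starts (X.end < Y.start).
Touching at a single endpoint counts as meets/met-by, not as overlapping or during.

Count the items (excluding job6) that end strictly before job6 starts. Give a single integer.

Target job6 = [552, 603].
job1 [373, 537] → before → counts.
job2 [280, 386] → before → counts.
job3 [185, 323] → before → counts.
job4 [114, 378] → before → counts.
job5 [319, 409] → before → counts.
job7 [421, 474] → before → counts.
job8 [267, 330] → before → counts.
job9 [112, 407] → before → counts.
Total: 8.

8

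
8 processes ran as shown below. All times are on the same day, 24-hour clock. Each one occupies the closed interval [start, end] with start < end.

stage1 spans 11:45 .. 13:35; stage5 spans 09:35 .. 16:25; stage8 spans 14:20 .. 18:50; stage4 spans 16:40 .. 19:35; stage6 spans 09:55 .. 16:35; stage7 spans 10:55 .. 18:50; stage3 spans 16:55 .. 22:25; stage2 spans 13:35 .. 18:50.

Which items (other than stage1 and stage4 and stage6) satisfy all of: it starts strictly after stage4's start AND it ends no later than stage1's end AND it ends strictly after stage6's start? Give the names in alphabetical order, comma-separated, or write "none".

none

Conditions: its start is strictly after stage4's start (X.start > 16:40) AND its end is no later than stage1's end (X.end <= 13:35) AND its end is strictly after stage6's start (X.end > 09:55).
stage2: start 13:35 > 16:40? ✗; end 18:50 <= 13:35? ✗; end 18:50 > 09:55? ✓ → no.
stage3: start 16:55 > 16:40? ✓; end 22:25 <= 13:35? ✗; end 22:25 > 09:55? ✓ → no.
stage5: start 09:35 > 16:40? ✗; end 16:25 <= 13:35? ✗; end 16:25 > 09:55? ✓ → no.
stage7: start 10:55 > 16:40? ✗; end 18:50 <= 13:35? ✗; end 18:50 > 09:55? ✓ → no.
stage8: start 14:20 > 16:40? ✗; end 18:50 <= 13:35? ✗; end 18:50 > 09:55? ✓ → no.
Result: none.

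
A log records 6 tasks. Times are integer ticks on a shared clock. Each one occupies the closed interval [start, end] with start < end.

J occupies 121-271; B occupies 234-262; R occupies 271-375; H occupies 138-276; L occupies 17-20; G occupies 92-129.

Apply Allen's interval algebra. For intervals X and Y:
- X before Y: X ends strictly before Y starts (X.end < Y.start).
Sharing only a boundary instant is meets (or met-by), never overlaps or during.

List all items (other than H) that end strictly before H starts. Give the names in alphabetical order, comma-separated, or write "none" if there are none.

Target H = [138, 276].
B [234, 262] → during → no.
G [92, 129] → before → yes.
J [121, 271] → overlaps → no.
L [17, 20] → before → yes.
R [271, 375] → overlapped-by → no.
Result: G, L.

G, L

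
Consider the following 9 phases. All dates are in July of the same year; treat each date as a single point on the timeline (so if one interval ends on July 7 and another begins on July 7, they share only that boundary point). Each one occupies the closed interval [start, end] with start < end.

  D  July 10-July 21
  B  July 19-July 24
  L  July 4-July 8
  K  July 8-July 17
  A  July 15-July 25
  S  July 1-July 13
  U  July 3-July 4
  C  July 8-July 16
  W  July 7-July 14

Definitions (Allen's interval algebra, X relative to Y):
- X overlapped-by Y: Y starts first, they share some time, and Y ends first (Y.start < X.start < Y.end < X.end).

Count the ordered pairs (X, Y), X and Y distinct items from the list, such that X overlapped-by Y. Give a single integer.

Checking all 72 ordered pairs for relation 'overlapped-by'; matching pairs in alphabetical order:
(A, C): A overlapped-by C ✓
(A, D): A overlapped-by D ✓
(A, K): A overlapped-by K ✓
(B, D): B overlapped-by D ✓
(C, S): C overlapped-by S ✓
(C, W): C overlapped-by W ✓
(D, C): D overlapped-by C ✓
(D, K): D overlapped-by K ✓
(D, S): D overlapped-by S ✓
(D, W): D overlapped-by W ✓
(K, S): K overlapped-by S ✓
(K, W): K overlapped-by W ✓
(W, L): W overlapped-by L ✓
(W, S): W overlapped-by S ✓
Count: 14.

14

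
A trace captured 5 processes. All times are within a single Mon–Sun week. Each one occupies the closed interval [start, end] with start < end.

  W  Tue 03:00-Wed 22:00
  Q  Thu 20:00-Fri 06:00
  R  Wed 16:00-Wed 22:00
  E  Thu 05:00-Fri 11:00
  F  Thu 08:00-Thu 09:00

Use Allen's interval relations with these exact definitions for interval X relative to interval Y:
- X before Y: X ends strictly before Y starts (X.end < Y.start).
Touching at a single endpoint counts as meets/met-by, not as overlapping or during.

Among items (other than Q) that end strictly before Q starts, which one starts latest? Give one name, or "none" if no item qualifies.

Target Q = [Thu 20:00, Fri 06:00].
E [Thu 05:00, Fri 11:00] → contains → excluded.
F [Thu 08:00, Thu 09:00] → before → candidate.
R [Wed 16:00, Wed 22:00] → before → candidate.
W [Tue 03:00, Wed 22:00] → before → candidate.
Among candidates, latest start is Thu 08:00 → F.

F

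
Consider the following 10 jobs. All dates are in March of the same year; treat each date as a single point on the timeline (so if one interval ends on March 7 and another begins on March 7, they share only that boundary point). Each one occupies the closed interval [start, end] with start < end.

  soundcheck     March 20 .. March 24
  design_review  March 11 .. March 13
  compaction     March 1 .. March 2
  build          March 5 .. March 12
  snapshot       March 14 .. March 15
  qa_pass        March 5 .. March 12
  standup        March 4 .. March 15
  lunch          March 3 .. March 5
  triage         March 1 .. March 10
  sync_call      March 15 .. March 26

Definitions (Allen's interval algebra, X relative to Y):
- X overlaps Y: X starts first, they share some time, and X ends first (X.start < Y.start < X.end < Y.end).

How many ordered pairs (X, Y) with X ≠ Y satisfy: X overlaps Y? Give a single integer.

Checking all 90 ordered pairs for relation 'overlaps'; matching pairs in alphabetical order:
(build, design_review): build overlaps design_review ✓
(lunch, standup): lunch overlaps standup ✓
(qa_pass, design_review): qa_pass overlaps design_review ✓
(triage, build): triage overlaps build ✓
(triage, qa_pass): triage overlaps qa_pass ✓
(triage, standup): triage overlaps standup ✓
Count: 6.

6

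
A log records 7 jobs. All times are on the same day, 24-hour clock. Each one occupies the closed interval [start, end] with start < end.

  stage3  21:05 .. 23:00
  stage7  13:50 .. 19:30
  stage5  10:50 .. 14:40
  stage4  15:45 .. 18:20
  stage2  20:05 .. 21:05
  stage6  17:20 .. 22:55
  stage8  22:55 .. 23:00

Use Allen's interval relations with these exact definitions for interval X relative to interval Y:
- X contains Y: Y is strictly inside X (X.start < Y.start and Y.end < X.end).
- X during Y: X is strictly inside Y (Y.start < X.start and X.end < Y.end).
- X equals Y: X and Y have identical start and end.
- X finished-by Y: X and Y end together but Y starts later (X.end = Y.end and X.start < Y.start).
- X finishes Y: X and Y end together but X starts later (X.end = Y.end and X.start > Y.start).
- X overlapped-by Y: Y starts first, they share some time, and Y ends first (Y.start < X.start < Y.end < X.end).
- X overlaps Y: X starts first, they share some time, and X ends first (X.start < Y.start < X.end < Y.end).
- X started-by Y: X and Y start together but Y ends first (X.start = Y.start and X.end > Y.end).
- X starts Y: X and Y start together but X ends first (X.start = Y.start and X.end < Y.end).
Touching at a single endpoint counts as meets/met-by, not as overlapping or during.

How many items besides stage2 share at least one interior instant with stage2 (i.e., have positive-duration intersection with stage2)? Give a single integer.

1

Target stage2 = [20:05, 21:05].
stage3 [21:05, 23:00] → met-by → no.
stage4 [15:45, 18:20] → before → no.
stage5 [10:50, 14:40] → before → no.
stage6 [17:20, 22:55] → contains → counts.
stage7 [13:50, 19:30] → before → no.
stage8 [22:55, 23:00] → after → no.
Total: 1.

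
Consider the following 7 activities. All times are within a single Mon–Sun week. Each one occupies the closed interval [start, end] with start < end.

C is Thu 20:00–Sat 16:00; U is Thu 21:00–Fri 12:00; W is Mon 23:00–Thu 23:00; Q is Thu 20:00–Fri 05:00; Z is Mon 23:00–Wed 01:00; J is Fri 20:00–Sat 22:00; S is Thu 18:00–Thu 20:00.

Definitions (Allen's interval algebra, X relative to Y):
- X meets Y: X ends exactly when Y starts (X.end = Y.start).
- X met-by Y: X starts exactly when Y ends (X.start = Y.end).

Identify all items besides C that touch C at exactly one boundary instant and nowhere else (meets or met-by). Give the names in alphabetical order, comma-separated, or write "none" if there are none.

Target C = [Thu 20:00, Sat 16:00].
J [Fri 20:00, Sat 22:00] → overlapped-by → no.
Q [Thu 20:00, Fri 05:00] → starts → no.
S [Thu 18:00, Thu 20:00] → meets → yes.
U [Thu 21:00, Fri 12:00] → during → no.
W [Mon 23:00, Thu 23:00] → overlaps → no.
Z [Mon 23:00, Wed 01:00] → before → no.
Result: S.

S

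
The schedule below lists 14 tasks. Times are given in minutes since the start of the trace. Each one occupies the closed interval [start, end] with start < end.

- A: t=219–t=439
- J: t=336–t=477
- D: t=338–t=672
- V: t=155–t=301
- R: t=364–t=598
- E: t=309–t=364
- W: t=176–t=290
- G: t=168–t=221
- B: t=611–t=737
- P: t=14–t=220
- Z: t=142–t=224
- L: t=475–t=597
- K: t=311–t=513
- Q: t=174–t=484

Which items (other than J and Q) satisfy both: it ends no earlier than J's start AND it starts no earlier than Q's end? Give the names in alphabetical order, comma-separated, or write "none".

B

Conditions: its end is no earlier than J's start (X.end >= t=336) AND its start is no earlier than Q's end (X.start >= t=484).
A: end t=439 >= t=336? ✓; start t=219 >= t=484? ✗ → no.
B: end t=737 >= t=336? ✓; start t=611 >= t=484? ✓ → yes.
D: end t=672 >= t=336? ✓; start t=338 >= t=484? ✗ → no.
E: end t=364 >= t=336? ✓; start t=309 >= t=484? ✗ → no.
G: end t=221 >= t=336? ✗; start t=168 >= t=484? ✗ → no.
K: end t=513 >= t=336? ✓; start t=311 >= t=484? ✗ → no.
L: end t=597 >= t=336? ✓; start t=475 >= t=484? ✗ → no.
P: end t=220 >= t=336? ✗; start t=14 >= t=484? ✗ → no.
R: end t=598 >= t=336? ✓; start t=364 >= t=484? ✗ → no.
V: end t=301 >= t=336? ✗; start t=155 >= t=484? ✗ → no.
W: end t=290 >= t=336? ✗; start t=176 >= t=484? ✗ → no.
Z: end t=224 >= t=336? ✗; start t=142 >= t=484? ✗ → no.
Result: B.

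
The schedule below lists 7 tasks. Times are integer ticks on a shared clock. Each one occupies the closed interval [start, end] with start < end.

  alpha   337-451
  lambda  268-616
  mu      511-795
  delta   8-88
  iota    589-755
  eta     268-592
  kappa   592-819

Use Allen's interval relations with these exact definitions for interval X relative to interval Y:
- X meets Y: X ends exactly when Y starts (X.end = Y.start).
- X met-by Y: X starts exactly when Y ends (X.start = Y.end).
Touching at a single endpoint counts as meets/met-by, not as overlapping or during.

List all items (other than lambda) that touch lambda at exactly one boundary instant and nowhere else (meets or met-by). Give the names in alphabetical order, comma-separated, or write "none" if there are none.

Target lambda = [268, 616].
alpha [337, 451] → during → no.
delta [8, 88] → before → no.
eta [268, 592] → starts → no.
iota [589, 755] → overlapped-by → no.
kappa [592, 819] → overlapped-by → no.
mu [511, 795] → overlapped-by → no.
Result: none.

none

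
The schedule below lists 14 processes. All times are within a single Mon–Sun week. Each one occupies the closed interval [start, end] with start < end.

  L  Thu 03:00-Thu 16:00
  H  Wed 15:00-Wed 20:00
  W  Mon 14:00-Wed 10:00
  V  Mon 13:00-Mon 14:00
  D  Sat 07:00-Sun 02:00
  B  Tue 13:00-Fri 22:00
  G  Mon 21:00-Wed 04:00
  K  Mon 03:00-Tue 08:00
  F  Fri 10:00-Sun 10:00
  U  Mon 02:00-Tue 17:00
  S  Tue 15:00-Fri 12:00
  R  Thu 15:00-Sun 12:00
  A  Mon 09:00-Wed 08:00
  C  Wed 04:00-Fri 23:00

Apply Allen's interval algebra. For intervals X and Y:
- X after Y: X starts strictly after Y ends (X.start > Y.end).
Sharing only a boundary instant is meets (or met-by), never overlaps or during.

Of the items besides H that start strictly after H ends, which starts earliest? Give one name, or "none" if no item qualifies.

Target H = [Wed 15:00, Wed 20:00].
A [Mon 09:00, Wed 08:00] → before → excluded.
B [Tue 13:00, Fri 22:00] → contains → excluded.
C [Wed 04:00, Fri 23:00] → contains → excluded.
D [Sat 07:00, Sun 02:00] → after → candidate.
F [Fri 10:00, Sun 10:00] → after → candidate.
G [Mon 21:00, Wed 04:00] → before → excluded.
K [Mon 03:00, Tue 08:00] → before → excluded.
L [Thu 03:00, Thu 16:00] → after → candidate.
R [Thu 15:00, Sun 12:00] → after → candidate.
S [Tue 15:00, Fri 12:00] → contains → excluded.
U [Mon 02:00, Tue 17:00] → before → excluded.
V [Mon 13:00, Mon 14:00] → before → excluded.
W [Mon 14:00, Wed 10:00] → before → excluded.
Among candidates, earliest start is Thu 03:00 → L.

L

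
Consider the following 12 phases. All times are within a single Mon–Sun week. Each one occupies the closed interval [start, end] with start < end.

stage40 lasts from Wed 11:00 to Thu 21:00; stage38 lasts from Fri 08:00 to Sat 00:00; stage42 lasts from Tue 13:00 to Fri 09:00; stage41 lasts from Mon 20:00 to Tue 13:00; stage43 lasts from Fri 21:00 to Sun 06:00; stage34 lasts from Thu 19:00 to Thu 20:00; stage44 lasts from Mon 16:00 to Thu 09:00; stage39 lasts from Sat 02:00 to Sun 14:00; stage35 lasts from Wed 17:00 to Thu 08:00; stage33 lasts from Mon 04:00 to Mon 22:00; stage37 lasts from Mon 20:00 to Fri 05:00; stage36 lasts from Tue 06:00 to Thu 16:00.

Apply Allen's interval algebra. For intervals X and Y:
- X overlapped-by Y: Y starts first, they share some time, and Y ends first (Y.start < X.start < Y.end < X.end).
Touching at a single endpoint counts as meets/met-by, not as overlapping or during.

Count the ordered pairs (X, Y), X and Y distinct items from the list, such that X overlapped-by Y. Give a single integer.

14

Checking all 132 ordered pairs for relation 'overlapped-by'; matching pairs in alphabetical order:
(stage36, stage41): stage36 overlapped-by stage41 ✓
(stage36, stage44): stage36 overlapped-by stage44 ✓
(stage37, stage33): stage37 overlapped-by stage33 ✓
(stage37, stage44): stage37 overlapped-by stage44 ✓
(stage38, stage42): stage38 overlapped-by stage42 ✓
(stage39, stage43): stage39 overlapped-by stage43 ✓
(stage40, stage36): stage40 overlapped-by stage36 ✓
(stage40, stage44): stage40 overlapped-by stage44 ✓
(stage41, stage33): stage41 overlapped-by stage33 ✓
(stage42, stage36): stage42 overlapped-by stage36 ✓
(stage42, stage37): stage42 overlapped-by stage37 ✓
(stage42, stage44): stage42 overlapped-by stage44 ✓
(stage43, stage38): stage43 overlapped-by stage38 ✓
(stage44, stage33): stage44 overlapped-by stage33 ✓
Count: 14.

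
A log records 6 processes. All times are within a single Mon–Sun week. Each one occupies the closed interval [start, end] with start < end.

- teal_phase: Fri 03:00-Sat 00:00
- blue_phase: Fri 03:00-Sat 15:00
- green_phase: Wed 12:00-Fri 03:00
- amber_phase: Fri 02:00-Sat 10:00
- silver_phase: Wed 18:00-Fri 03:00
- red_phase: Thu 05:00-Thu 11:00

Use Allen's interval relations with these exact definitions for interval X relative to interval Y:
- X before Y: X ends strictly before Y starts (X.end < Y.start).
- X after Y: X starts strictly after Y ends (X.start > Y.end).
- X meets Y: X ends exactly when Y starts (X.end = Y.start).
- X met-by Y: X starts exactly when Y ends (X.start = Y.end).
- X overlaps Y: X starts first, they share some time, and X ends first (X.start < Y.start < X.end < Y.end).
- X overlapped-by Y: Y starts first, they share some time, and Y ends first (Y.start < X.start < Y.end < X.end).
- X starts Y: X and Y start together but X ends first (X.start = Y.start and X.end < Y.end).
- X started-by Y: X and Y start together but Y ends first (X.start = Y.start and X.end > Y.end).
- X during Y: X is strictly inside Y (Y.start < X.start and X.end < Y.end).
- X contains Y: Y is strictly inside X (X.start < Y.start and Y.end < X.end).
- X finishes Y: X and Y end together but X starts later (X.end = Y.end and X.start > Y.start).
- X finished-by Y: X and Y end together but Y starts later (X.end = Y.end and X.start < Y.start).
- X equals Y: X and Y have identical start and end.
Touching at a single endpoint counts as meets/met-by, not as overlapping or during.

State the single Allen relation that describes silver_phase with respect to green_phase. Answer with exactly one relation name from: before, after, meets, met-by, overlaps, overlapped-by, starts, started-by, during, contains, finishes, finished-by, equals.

finishes

silver_phase = [Wed 18:00, Fri 03:00]; green_phase = [Wed 12:00, Fri 03:00].
Compare endpoints: silver_phase.start > green_phase.start, silver_phase.start < green_phase.end, silver_phase.end > green_phase.start, silver_phase.end = green_phase.end.
That pattern is 'finishes'.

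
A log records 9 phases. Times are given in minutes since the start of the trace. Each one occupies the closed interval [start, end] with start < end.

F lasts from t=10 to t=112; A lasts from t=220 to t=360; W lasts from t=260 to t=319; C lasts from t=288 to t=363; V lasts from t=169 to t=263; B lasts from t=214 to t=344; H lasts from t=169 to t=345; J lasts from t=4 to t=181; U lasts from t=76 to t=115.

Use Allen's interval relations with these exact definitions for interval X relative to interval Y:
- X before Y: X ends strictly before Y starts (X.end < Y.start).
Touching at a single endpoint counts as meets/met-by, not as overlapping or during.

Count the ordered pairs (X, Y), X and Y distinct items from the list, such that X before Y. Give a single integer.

17

Checking all 72 ordered pairs for relation 'before'; matching pairs in alphabetical order:
(F, A): F before A ✓
(F, B): F before B ✓
(F, C): F before C ✓
(F, H): F before H ✓
(F, V): F before V ✓
(F, W): F before W ✓
(J, A): J before A ✓
(J, B): J before B ✓
(J, C): J before C ✓
(J, W): J before W ✓
(U, A): U before A ✓
(U, B): U before B ✓
(U, C): U before C ✓
(U, H): U before H ✓
(U, V): U before V ✓
(U, W): U before W ✓
(V, C): V before C ✓
Count: 17.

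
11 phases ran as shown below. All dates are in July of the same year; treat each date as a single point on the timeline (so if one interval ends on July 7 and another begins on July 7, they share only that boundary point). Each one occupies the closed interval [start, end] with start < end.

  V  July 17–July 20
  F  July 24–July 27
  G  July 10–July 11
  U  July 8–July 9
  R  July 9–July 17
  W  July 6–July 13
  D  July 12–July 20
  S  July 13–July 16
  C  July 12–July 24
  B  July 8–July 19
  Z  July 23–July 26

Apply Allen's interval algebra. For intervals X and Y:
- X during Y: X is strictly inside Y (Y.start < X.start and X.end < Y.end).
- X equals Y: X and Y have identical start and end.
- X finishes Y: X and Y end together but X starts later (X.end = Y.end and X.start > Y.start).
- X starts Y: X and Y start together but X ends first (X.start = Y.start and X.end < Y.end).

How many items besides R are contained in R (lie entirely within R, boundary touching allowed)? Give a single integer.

2

Target R = [July 9, July 17].
B [July 8, July 19] → contains → no.
C [July 12, July 24] → overlapped-by → no.
D [July 12, July 20] → overlapped-by → no.
F [July 24, July 27] → after → no.
G [July 10, July 11] → during → counts.
S [July 13, July 16] → during → counts.
U [July 8, July 9] → meets → no.
V [July 17, July 20] → met-by → no.
W [July 6, July 13] → overlaps → no.
Z [July 23, July 26] → after → no.
Total: 2.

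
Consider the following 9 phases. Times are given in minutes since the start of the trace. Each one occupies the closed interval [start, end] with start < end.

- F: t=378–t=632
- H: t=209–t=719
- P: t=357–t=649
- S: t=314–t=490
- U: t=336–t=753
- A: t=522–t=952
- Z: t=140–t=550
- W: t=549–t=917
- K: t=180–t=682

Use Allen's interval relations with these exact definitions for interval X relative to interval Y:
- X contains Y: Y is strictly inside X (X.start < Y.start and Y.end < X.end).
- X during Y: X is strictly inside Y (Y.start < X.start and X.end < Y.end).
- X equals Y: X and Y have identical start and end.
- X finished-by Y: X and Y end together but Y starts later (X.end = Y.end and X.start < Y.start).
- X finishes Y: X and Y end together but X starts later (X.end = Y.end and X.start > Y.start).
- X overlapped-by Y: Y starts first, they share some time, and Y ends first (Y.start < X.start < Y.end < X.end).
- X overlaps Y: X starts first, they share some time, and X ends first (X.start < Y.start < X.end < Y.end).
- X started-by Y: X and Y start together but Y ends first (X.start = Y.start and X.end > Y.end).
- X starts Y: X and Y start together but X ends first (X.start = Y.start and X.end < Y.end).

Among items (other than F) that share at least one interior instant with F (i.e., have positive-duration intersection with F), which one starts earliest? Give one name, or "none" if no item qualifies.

Z

Target F = [t=378, t=632].
A [t=522, t=952] → overlapped-by → candidate.
H [t=209, t=719] → contains → candidate.
K [t=180, t=682] → contains → candidate.
P [t=357, t=649] → contains → candidate.
S [t=314, t=490] → overlaps → candidate.
U [t=336, t=753] → contains → candidate.
W [t=549, t=917] → overlapped-by → candidate.
Z [t=140, t=550] → overlaps → candidate.
Among candidates, earliest start is t=140 → Z.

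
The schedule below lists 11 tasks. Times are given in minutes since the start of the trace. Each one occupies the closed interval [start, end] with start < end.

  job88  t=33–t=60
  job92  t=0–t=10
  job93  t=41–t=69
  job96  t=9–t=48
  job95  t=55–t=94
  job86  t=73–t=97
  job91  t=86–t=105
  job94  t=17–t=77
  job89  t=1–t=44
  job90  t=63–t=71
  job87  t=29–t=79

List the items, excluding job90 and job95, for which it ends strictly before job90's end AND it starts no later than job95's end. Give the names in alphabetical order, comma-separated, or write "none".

job88, job89, job92, job93, job96

Conditions: its end is strictly before job90's end (X.end < t=71) AND its start is no later than job95's end (X.start <= t=94).
job86: end t=97 < t=71? ✗; start t=73 <= t=94? ✓ → no.
job87: end t=79 < t=71? ✗; start t=29 <= t=94? ✓ → no.
job88: end t=60 < t=71? ✓; start t=33 <= t=94? ✓ → yes.
job89: end t=44 < t=71? ✓; start t=1 <= t=94? ✓ → yes.
job91: end t=105 < t=71? ✗; start t=86 <= t=94? ✓ → no.
job92: end t=10 < t=71? ✓; start t=0 <= t=94? ✓ → yes.
job93: end t=69 < t=71? ✓; start t=41 <= t=94? ✓ → yes.
job94: end t=77 < t=71? ✗; start t=17 <= t=94? ✓ → no.
job96: end t=48 < t=71? ✓; start t=9 <= t=94? ✓ → yes.
Result: job88, job89, job92, job93, job96.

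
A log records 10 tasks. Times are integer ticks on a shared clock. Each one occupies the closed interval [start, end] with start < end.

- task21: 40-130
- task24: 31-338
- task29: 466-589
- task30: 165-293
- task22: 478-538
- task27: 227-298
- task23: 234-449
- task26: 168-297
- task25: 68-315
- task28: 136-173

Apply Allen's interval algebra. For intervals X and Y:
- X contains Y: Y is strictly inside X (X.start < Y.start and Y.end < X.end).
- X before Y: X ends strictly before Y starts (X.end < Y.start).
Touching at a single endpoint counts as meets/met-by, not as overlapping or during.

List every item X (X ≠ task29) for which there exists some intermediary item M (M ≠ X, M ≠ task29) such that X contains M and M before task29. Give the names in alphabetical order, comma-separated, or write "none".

task24, task25

Target task29 = [466, 589].
Intermediaries M with M before task29: task21, task23, task24, task25, task26, task27, task28, task30.
Via task21 — items with X contains task21: task24.
Via task23 — items with X contains task23: none.
Via task24 — items with X contains task24: none.
Via task25 — items with X contains task25: task24.
Via task26 — items with X contains task26: task24, task25.
Via task27 — items with X contains task27: task24, task25.
Via task28 — items with X contains task28: task24, task25.
Via task30 — items with X contains task30: task24, task25.
Union: task24, task25.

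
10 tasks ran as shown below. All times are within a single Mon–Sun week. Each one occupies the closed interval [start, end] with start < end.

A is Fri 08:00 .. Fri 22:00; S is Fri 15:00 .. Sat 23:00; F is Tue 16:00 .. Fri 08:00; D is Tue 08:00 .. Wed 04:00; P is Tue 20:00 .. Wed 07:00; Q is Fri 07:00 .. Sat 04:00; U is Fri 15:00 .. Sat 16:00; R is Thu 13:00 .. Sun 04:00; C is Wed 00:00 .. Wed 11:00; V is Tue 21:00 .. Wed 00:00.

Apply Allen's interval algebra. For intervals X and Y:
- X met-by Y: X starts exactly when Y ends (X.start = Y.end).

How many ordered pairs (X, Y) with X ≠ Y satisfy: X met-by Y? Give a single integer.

2

Checking all 90 ordered pairs for relation 'met-by'; matching pairs in alphabetical order:
(A, F): A met-by F ✓
(C, V): C met-by V ✓
Count: 2.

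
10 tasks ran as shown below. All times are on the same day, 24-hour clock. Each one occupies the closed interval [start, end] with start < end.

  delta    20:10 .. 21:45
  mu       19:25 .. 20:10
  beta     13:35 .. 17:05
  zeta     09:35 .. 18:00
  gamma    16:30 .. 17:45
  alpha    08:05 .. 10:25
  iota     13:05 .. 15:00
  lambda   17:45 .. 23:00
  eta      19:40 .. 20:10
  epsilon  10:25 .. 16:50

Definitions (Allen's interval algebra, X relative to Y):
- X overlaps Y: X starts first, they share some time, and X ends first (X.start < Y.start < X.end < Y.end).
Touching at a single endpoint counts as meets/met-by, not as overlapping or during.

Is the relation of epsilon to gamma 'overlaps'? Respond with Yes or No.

Yes

epsilon = [10:25, 16:50], gamma = [16:30, 17:45].
Actual relation of epsilon to gamma: overlaps.
Asked whether 'overlaps' holds → Yes.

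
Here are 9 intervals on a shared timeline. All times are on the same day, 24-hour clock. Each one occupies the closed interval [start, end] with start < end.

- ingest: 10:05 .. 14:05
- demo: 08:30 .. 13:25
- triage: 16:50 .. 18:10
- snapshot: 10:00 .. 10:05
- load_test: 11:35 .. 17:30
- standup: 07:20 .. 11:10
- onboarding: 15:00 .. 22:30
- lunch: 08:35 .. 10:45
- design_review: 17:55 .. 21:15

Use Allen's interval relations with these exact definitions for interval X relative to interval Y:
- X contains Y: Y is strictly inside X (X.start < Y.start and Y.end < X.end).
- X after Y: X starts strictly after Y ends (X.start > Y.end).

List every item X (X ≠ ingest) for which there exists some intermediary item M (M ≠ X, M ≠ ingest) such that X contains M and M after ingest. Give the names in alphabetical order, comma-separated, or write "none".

Target ingest = [10:05, 14:05].
Intermediaries M with M after ingest: design_review, onboarding, triage.
Via design_review — items with X contains design_review: onboarding.
Via onboarding — items with X contains onboarding: none.
Via triage — items with X contains triage: onboarding.
Union: onboarding.

onboarding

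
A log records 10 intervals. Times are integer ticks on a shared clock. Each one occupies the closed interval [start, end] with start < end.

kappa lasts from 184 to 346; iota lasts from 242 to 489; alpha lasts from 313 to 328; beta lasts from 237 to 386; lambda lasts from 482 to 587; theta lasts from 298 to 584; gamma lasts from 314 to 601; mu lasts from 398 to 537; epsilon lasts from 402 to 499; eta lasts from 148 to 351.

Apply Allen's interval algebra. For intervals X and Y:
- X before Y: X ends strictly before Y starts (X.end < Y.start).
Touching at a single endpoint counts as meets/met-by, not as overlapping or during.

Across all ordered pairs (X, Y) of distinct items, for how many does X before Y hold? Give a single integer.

Checking all 90 ordered pairs for relation 'before'; matching pairs in alphabetical order:
(alpha, epsilon): alpha before epsilon ✓
(alpha, lambda): alpha before lambda ✓
(alpha, mu): alpha before mu ✓
(beta, epsilon): beta before epsilon ✓
(beta, lambda): beta before lambda ✓
(beta, mu): beta before mu ✓
(eta, epsilon): eta before epsilon ✓
(eta, lambda): eta before lambda ✓
(eta, mu): eta before mu ✓
(kappa, epsilon): kappa before epsilon ✓
(kappa, lambda): kappa before lambda ✓
(kappa, mu): kappa before mu ✓
Count: 12.

12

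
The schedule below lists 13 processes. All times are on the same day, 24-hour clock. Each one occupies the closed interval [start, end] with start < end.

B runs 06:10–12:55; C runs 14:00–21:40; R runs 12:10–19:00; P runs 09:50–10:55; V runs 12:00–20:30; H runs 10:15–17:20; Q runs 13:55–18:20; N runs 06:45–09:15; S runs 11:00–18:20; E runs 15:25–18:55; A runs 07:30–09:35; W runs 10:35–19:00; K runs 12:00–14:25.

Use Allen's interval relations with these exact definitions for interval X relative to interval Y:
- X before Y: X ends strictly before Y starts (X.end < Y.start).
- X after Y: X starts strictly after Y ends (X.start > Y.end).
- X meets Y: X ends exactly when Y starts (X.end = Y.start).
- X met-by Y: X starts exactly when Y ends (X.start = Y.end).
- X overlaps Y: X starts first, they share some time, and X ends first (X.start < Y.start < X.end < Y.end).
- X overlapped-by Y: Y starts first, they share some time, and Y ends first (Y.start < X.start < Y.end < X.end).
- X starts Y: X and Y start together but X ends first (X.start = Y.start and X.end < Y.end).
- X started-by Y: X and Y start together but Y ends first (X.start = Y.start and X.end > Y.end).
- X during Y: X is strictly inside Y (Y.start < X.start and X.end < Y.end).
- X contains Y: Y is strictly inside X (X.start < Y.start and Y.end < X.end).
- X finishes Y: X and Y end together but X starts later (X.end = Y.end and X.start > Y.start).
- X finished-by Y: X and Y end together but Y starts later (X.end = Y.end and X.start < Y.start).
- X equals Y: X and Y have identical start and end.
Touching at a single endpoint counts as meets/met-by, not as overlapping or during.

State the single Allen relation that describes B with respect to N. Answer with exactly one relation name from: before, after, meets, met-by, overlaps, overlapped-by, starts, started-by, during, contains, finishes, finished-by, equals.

contains

B = [06:10, 12:55]; N = [06:45, 09:15].
Compare endpoints: B.start < N.start, B.start < N.end, B.end > N.start, B.end > N.end.
That pattern is 'contains'.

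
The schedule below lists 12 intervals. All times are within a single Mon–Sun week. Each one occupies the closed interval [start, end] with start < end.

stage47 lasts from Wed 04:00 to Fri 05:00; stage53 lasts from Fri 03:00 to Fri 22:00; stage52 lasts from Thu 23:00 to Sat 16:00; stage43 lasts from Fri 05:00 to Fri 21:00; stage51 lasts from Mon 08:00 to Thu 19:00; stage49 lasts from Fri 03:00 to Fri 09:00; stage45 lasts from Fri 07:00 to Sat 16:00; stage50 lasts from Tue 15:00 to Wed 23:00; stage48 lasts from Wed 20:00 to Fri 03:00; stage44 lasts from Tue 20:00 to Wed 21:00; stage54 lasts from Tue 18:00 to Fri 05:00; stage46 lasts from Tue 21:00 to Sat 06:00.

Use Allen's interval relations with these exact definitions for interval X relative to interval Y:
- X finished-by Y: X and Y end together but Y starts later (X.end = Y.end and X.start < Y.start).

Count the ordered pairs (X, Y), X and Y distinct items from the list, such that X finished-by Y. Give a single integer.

Checking all 132 ordered pairs for relation 'finished-by'; matching pairs in alphabetical order:
(stage52, stage45): stage52 finished-by stage45 ✓
(stage54, stage47): stage54 finished-by stage47 ✓
Count: 2.

2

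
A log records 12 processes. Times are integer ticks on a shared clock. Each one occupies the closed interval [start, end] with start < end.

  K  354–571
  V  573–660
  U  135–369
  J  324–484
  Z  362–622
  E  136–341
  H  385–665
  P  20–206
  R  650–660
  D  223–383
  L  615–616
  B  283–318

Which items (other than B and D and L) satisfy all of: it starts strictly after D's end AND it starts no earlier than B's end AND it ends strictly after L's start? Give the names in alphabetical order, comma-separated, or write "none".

H, R, V

Conditions: its start is strictly after D's end (X.start > 383) AND its start is no earlier than B's end (X.start >= 318) AND its end is strictly after L's start (X.end > 615).
E: start 136 > 383? ✗; start 136 >= 318? ✗; end 341 > 615? ✗ → no.
H: start 385 > 383? ✓; start 385 >= 318? ✓; end 665 > 615? ✓ → yes.
J: start 324 > 383? ✗; start 324 >= 318? ✓; end 484 > 615? ✗ → no.
K: start 354 > 383? ✗; start 354 >= 318? ✓; end 571 > 615? ✗ → no.
P: start 20 > 383? ✗; start 20 >= 318? ✗; end 206 > 615? ✗ → no.
R: start 650 > 383? ✓; start 650 >= 318? ✓; end 660 > 615? ✓ → yes.
U: start 135 > 383? ✗; start 135 >= 318? ✗; end 369 > 615? ✗ → no.
V: start 573 > 383? ✓; start 573 >= 318? ✓; end 660 > 615? ✓ → yes.
Z: start 362 > 383? ✗; start 362 >= 318? ✓; end 622 > 615? ✓ → no.
Result: H, R, V.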